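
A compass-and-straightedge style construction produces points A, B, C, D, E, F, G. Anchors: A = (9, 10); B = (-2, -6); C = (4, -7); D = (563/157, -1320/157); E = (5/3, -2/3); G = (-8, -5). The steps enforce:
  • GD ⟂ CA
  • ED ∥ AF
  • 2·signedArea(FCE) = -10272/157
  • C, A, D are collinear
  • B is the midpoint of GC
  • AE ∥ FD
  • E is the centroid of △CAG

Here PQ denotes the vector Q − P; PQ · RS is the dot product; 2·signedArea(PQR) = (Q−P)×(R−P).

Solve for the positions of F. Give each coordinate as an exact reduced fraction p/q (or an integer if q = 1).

1. F_x = 5143/471  [AE ∥ FD ∩ ED ∥ AF]
2. F_y = 1064/471  [AE ∥ FD ∩ ED ∥ AF]
   → F = (5143/471, 1064/471)

F = (5143/471, 1064/471)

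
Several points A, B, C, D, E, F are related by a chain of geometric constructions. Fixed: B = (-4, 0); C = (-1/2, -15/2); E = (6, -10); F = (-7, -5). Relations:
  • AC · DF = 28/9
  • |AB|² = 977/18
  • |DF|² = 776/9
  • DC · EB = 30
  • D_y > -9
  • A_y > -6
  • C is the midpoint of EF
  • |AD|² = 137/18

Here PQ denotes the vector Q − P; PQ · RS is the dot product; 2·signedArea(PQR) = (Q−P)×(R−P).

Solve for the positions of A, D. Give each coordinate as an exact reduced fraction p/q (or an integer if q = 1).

A = (1/2, -35/6)
D = (5/3, -25/3)

1. D_x = 5/3  [line 10·x + -10·y + -100 = 0 ∩ |DF|² = 776/9]
2. D_y = -25/3  [line 10·x + -10·y + -100 = 0 ∩ |DF|² = 776/9]
   → D = (5/3, -25/3)
3. A_x = 1/2  [line 26/3·x + -10/3·y + -214/9 = 0 ∩ |AD|² = 137/18]
4. A_y = -35/6  [line 26/3·x + -10/3·y + -214/9 = 0 ∩ |AD|² = 137/18]
   → A = (1/2, -35/6)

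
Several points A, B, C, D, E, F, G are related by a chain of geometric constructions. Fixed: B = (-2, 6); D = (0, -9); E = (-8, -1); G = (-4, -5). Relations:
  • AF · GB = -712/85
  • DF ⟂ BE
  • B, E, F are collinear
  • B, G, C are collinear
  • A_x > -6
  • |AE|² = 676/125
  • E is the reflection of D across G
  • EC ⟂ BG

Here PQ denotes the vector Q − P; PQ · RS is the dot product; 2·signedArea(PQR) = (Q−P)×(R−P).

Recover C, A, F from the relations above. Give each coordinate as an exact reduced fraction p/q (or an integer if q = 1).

1. C_x = -428/125  [B, G, C are collinear ∩ EC ⟂ BG]
2. C_y = -229/125  [B, G, C are collinear ∩ EC ⟂ BG]
   → C = (-428/125, -229/125)
3. F_x = -728/85  [B, E, F are collinear ∩ DF ⟂ BE]
4. F_y = -141/85  [B, E, F are collinear ∩ DF ⟂ BE]
   → F = (-728/85, -141/85)
5. A_x = -714/125  [line -2·x + -11·y + -27 = 0 ∩ |AE|² = 676/125]
6. A_y = -177/125  [line -2·x + -11·y + -27 = 0 ∩ |AE|² = 676/125]
   → A = (-714/125, -177/125)

A = (-714/125, -177/125)
C = (-428/125, -229/125)
F = (-728/85, -141/85)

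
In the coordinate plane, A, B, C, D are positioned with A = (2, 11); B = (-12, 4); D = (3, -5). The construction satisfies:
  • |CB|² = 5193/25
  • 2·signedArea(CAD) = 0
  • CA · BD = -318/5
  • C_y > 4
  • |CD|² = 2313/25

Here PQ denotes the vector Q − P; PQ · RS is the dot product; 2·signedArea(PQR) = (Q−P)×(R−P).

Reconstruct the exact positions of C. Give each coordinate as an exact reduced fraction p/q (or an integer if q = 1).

C = (12/5, 23/5)

1. C_x = 12/5  [2·signedArea(CAD) = 0 ∩ CA · BD = -318/5]
2. C_y = 23/5  [2·signedArea(CAD) = 0 ∩ CA · BD = -318/5]
   → C = (12/5, 23/5)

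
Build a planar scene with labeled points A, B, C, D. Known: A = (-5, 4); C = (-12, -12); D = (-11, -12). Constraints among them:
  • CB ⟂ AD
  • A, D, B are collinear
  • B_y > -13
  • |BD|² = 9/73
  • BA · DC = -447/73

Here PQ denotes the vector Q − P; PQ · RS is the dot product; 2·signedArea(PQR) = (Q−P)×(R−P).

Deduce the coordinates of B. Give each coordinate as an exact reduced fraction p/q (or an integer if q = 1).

1. B_x = -812/73  [A, D, B are collinear ∩ CB ⟂ AD]
2. B_y = -900/73  [A, D, B are collinear ∩ CB ⟂ AD]
   → B = (-812/73, -900/73)

B = (-812/73, -900/73)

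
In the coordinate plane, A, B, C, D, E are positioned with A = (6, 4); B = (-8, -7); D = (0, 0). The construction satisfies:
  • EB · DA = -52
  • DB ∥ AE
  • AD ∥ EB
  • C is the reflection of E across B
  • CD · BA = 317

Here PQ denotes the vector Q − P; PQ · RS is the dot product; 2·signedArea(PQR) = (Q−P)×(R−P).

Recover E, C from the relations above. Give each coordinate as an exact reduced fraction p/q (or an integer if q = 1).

C = (-14, -11)
E = (-2, -3)

1. E_x = -2  [AD ∥ EB ∩ DB ∥ AE]
2. E_y = -3  [AD ∥ EB ∩ DB ∥ AE]
   → E = (-2, -3)
3. C_x = -14  [C is the reflection of E across B]
4. C_y = -11  [C is the reflection of E across B]
   → C = (-14, -11)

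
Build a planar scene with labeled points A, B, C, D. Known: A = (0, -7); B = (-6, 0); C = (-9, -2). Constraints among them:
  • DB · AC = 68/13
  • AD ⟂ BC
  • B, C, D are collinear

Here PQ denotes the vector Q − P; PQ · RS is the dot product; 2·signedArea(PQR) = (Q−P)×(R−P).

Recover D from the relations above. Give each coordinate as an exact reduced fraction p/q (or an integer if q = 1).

1. D_x = -66/13  [B, C, D are collinear ∩ AD ⟂ BC]
2. D_y = 8/13  [B, C, D are collinear ∩ AD ⟂ BC]
   → D = (-66/13, 8/13)

D = (-66/13, 8/13)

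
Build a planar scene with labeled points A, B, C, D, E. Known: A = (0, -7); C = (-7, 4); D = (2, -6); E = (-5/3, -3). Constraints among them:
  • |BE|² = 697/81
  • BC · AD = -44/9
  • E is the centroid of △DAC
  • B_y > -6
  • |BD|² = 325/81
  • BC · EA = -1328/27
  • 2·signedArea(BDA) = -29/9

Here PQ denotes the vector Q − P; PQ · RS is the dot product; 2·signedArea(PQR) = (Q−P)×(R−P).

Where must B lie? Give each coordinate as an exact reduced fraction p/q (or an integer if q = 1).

B = (1/9, -16/3)

1. B_x = 1/9  [BC · AD = -44/9 ∩ 2·signedArea(BDA) = -29/9]
2. B_y = -16/3  [BC · AD = -44/9 ∩ 2·signedArea(BDA) = -29/9]
   → B = (1/9, -16/3)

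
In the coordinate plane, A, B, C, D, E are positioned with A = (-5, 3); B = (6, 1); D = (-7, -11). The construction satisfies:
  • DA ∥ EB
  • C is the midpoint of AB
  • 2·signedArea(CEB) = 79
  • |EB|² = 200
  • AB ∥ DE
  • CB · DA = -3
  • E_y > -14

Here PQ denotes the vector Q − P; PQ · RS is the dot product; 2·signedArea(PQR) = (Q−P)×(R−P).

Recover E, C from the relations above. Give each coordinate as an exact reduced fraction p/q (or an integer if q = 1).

1. E_x = 4  [DA ∥ EB ∩ AB ∥ DE]
2. E_y = -13  [DA ∥ EB ∩ AB ∥ DE]
   → E = (4, -13)
3. C_x = 1/2  [C is the midpoint of AB]
4. C_y = 2  [C is the midpoint of AB]
   → C = (1/2, 2)

C = (1/2, 2)
E = (4, -13)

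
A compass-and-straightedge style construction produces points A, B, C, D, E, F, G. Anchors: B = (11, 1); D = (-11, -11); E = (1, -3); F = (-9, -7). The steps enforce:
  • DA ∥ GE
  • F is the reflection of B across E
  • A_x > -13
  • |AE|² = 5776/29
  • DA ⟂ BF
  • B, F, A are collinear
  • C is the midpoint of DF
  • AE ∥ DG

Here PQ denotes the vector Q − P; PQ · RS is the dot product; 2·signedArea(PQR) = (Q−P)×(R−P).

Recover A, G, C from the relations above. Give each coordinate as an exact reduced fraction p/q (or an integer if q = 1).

1. A_x = -351/29  [B, F, A are collinear ∩ DA ⟂ BF]
2. A_y = -239/29  [B, F, A are collinear ∩ DA ⟂ BF]
   → A = (-351/29, -239/29)
3. G_x = 61/29  [DA ∥ GE ∩ AE ∥ DG]
4. G_y = -167/29  [DA ∥ GE ∩ AE ∥ DG]
   → G = (61/29, -167/29)
5. C_x = -10  [C is the midpoint of DF]
6. C_y = -9  [C is the midpoint of DF]
   → C = (-10, -9)

A = (-351/29, -239/29)
C = (-10, -9)
G = (61/29, -167/29)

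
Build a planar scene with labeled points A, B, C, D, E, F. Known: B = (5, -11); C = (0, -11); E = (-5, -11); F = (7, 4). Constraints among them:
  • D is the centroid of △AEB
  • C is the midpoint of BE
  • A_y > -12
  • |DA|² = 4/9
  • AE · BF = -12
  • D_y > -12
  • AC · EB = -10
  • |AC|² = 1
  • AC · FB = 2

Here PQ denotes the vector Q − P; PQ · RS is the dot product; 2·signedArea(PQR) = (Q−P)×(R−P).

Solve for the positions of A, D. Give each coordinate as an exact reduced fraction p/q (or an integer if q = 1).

A = (1, -11)
D = (1/3, -11)

1. A_x = 1  [AC · EB = -10 ∩ AE · BF = -12]
2. A_y = -11  [AC · EB = -10 ∩ AE · BF = -12]
   → A = (1, -11)
3. D_x = 1/3  [D is the centroid of △AEB]
4. D_y = -11  [D is the centroid of △AEB]
   → D = (1/3, -11)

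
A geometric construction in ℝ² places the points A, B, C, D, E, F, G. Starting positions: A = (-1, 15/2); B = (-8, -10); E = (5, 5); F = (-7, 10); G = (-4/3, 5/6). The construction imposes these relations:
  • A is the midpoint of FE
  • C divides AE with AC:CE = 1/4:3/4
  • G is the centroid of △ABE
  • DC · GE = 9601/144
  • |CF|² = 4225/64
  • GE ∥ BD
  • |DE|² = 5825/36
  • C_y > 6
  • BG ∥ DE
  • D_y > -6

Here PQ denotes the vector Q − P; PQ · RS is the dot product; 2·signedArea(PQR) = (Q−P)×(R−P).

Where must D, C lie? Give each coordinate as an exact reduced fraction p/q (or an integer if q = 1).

1. D_x = -5/3  [BG ∥ DE ∩ GE ∥ BD]
2. D_y = -35/6  [BG ∥ DE ∩ GE ∥ BD]
   → D = (-5/3, -35/6)
3. C_x = 1/2  [C divides AE with AC:CE = 1/4:3/4]
4. C_y = 55/8  [C divides AE with AC:CE = 1/4:3/4]
   → C = (1/2, 55/8)

C = (1/2, 55/8)
D = (-5/3, -35/6)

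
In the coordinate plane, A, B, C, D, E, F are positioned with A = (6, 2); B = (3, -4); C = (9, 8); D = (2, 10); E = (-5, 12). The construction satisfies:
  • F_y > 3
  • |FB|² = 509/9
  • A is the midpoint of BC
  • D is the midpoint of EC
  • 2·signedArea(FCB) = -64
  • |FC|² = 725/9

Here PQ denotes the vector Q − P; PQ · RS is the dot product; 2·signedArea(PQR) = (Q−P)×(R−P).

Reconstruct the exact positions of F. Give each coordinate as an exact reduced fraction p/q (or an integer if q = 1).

1. F_x = 4/3  [line 12·x + -6·y + 4 = 0 ∩ |FB|² = 509/9]
2. F_y = 10/3  [line 12·x + -6·y + 4 = 0 ∩ |FB|² = 509/9]
   → F = (4/3, 10/3)

F = (4/3, 10/3)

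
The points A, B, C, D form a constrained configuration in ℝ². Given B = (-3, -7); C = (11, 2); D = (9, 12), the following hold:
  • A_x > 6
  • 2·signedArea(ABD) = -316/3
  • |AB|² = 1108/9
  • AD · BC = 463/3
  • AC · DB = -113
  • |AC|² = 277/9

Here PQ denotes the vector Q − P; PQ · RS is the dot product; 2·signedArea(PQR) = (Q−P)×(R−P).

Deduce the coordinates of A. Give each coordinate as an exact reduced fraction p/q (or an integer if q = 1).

1. A_x = 19/3  [AC · DB = -113 ∩ 2·signedArea(ABD) = -316/3]
2. A_y = -1  [AC · DB = -113 ∩ 2·signedArea(ABD) = -316/3]
   → A = (19/3, -1)

A = (19/3, -1)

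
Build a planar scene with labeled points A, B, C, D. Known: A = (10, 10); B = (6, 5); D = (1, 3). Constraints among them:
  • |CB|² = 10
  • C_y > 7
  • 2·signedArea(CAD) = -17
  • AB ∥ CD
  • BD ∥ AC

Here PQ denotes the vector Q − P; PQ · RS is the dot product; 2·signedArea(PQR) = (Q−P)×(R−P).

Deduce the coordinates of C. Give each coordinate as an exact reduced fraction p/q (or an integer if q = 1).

C = (5, 8)

1. C_x = 5  [AB ∥ CD ∩ BD ∥ AC]
2. C_y = 8  [AB ∥ CD ∩ BD ∥ AC]
   → C = (5, 8)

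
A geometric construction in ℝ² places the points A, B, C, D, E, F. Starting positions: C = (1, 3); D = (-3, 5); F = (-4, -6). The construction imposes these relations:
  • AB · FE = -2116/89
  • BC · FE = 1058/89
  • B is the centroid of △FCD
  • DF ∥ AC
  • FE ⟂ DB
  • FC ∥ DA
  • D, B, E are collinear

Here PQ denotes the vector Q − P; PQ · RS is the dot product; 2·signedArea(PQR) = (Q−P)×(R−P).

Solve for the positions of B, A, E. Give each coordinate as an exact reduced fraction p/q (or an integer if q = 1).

A = (2, 14)
B = (-2, 2/3)
E = (-57/89, -465/89)

1. B_x = -2  [B is the centroid of △FCD]
2. B_y = 2/3  [B is the centroid of △FCD]
   → B = (-2, 2/3)
3. A_x = 2  [DF ∥ AC ∩ FC ∥ DA]
4. A_y = 14  [DF ∥ AC ∩ FC ∥ DA]
   → A = (2, 14)
5. E_x = -57/89  [D, B, E are collinear ∩ FE ⟂ DB]
6. E_y = -465/89  [D, B, E are collinear ∩ FE ⟂ DB]
   → E = (-57/89, -465/89)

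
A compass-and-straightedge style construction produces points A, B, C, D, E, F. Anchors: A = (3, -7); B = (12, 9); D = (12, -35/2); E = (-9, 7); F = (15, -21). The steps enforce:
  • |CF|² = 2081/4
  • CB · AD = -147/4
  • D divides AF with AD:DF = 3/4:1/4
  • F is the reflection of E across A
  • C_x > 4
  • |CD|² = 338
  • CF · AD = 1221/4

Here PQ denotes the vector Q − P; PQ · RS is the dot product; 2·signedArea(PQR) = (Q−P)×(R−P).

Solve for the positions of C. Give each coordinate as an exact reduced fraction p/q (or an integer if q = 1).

C = (5, -1/2)

1. C_x = 5  [line -9·x + 21/2·y + 201/4 = 0 ∩ |CF|² = 2081/4]
2. C_y = -1/2  [line -9·x + 21/2·y + 201/4 = 0 ∩ |CF|² = 2081/4]
   → C = (5, -1/2)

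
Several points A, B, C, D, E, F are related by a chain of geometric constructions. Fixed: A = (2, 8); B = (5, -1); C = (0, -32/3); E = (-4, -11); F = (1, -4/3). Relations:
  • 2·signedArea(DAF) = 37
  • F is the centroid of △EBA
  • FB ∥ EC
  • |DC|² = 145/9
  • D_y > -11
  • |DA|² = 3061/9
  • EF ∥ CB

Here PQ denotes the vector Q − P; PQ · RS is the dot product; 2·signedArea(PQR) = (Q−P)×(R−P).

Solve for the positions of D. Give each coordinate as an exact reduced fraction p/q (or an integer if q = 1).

D = (4, -31/3)

1. D_x = 4  [line 28/3·x + -1·y + -143/3 = 0 ∩ |DC|² = 145/9]
2. D_y = -31/3  [line 28/3·x + -1·y + -143/3 = 0 ∩ |DC|² = 145/9]
   → D = (4, -31/3)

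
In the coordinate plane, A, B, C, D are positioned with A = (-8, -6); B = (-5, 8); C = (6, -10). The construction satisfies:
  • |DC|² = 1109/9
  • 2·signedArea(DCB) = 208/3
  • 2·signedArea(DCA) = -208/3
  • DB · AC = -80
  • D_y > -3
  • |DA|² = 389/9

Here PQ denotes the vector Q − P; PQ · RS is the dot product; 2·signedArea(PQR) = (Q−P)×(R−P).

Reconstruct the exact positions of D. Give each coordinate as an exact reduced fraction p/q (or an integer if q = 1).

D = (-7/3, -8/3)

1. D_x = -7/3  [2·signedArea(DCA) = -208/3 ∩ DB · AC = -80]
2. D_y = -8/3  [2·signedArea(DCA) = -208/3 ∩ DB · AC = -80]
   → D = (-7/3, -8/3)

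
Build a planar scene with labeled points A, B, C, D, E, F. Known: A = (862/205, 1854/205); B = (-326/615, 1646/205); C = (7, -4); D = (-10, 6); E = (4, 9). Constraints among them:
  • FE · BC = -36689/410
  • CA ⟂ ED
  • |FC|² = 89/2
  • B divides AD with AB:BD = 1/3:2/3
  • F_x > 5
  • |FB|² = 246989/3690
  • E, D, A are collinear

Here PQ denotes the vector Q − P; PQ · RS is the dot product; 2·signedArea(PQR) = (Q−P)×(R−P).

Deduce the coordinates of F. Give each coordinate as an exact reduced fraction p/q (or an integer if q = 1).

F = (11/2, 5/2)

1. F_x = 11/2  [line -4631/615·x + 2466/205·y + 13951/1230 = 0 ∩ |FB|² = 246989/3690]
2. F_y = 5/2  [line -4631/615·x + 2466/205·y + 13951/1230 = 0 ∩ |FB|² = 246989/3690]
   → F = (11/2, 5/2)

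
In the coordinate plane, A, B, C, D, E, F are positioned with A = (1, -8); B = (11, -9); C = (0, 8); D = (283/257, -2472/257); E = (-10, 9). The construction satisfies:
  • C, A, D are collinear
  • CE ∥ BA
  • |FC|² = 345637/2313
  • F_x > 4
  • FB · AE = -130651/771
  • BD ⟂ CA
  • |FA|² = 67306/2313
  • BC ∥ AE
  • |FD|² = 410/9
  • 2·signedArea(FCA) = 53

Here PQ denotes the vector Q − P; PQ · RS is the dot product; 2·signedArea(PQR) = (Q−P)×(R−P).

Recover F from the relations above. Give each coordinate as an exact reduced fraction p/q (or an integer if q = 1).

1. F_x = 3110/771  [FB · AE = -130651/771 ∩ 2·signedArea(FCA) = 53]
2. F_y = -2729/771  [FB · AE = -130651/771 ∩ 2·signedArea(FCA) = 53]
   → F = (3110/771, -2729/771)

F = (3110/771, -2729/771)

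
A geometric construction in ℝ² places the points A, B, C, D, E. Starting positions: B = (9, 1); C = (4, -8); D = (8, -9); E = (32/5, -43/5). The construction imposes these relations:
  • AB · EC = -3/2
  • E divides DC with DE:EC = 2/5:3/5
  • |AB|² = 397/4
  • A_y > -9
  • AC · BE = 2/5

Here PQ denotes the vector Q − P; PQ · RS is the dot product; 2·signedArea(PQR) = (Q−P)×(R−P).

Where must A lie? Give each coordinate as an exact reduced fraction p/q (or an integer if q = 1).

1. A_x = 6  [AB · EC = -3/2 ∩ AC · BE = 2/5]
2. A_y = -17/2  [AB · EC = -3/2 ∩ AC · BE = 2/5]
   → A = (6, -17/2)

A = (6, -17/2)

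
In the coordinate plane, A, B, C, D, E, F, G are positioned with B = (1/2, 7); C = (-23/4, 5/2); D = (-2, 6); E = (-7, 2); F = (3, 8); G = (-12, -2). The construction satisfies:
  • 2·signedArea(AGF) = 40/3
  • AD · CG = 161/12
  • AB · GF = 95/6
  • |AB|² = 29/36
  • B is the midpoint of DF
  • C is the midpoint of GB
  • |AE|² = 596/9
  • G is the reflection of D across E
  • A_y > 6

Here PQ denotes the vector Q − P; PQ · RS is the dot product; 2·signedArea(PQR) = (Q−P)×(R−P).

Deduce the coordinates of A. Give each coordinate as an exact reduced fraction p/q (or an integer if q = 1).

1. A_x = -1/3  [AB · GF = 95/6 ∩ 2·signedArea(AGF) = 40/3]
2. A_y = 20/3  [AB · GF = 95/6 ∩ 2·signedArea(AGF) = 40/3]
   → A = (-1/3, 20/3)

A = (-1/3, 20/3)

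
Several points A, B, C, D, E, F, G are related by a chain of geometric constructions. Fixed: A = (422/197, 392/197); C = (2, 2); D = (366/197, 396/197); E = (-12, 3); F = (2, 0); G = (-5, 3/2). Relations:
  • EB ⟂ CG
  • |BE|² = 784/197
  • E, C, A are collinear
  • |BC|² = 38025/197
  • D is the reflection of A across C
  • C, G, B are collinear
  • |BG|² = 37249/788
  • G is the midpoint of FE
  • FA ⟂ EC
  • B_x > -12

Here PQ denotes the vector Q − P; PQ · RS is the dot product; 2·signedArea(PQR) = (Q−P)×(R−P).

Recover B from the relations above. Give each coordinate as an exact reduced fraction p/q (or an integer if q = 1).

1. B_x = -2336/197  [C, G, B are collinear ∩ EB ⟂ CG]
2. B_y = 199/197  [C, G, B are collinear ∩ EB ⟂ CG]
   → B = (-2336/197, 199/197)

B = (-2336/197, 199/197)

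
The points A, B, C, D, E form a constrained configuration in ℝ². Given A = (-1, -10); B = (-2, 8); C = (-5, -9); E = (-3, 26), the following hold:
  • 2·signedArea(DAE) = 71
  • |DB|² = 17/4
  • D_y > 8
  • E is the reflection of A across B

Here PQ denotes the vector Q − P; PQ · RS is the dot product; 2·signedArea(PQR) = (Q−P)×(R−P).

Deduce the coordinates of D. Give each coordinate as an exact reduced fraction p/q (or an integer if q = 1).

D = (-4, 17/2)

1. D_x = -4  [line -36·x + -2·y + -127 = 0 ∩ |DB|² = 17/4]
2. D_y = 17/2  [line -36·x + -2·y + -127 = 0 ∩ |DB|² = 17/4]
   → D = (-4, 17/2)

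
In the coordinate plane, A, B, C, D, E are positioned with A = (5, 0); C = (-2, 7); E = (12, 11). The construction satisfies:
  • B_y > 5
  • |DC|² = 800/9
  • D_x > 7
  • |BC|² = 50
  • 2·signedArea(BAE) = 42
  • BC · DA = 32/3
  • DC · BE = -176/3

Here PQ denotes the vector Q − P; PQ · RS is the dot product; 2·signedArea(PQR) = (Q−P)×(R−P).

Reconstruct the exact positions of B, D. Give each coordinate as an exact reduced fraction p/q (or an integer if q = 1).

B = (5, 6)
D = (22/3, 17/3)

1. B_x = 5  [line -11·x + 7·y + 13 = 0 ∩ |BC|² = 50]
2. B_y = 6  [line -11·x + 7·y + 13 = 0 ∩ |BC|² = 50]
   → B = (5, 6)
3. D_x = 22/3  [DC · BE = -176/3 ∩ BC · DA = 32/3]
4. D_y = 17/3  [DC · BE = -176/3 ∩ BC · DA = 32/3]
   → D = (22/3, 17/3)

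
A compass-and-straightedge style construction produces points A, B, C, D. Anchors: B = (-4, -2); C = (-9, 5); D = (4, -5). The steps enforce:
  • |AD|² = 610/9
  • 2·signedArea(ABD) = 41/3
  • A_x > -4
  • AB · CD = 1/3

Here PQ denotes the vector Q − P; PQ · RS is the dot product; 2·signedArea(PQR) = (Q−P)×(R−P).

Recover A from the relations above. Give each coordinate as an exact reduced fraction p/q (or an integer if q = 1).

A = (-3, -2/3)

1. A_x = -3  [2·signedArea(ABD) = 41/3 ∩ AB · CD = 1/3]
2. A_y = -2/3  [2·signedArea(ABD) = 41/3 ∩ AB · CD = 1/3]
   → A = (-3, -2/3)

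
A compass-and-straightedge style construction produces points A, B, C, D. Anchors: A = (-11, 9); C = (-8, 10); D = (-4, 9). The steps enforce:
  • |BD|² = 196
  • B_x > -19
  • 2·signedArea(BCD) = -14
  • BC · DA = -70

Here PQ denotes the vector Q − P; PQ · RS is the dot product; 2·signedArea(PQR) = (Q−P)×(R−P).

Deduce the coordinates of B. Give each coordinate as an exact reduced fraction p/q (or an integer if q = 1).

B = (-18, 9)

1. B_x = -18  [2·signedArea(BCD) = -14 ∩ BC · DA = -70]
2. B_y = 9  [2·signedArea(BCD) = -14 ∩ BC · DA = -70]
   → B = (-18, 9)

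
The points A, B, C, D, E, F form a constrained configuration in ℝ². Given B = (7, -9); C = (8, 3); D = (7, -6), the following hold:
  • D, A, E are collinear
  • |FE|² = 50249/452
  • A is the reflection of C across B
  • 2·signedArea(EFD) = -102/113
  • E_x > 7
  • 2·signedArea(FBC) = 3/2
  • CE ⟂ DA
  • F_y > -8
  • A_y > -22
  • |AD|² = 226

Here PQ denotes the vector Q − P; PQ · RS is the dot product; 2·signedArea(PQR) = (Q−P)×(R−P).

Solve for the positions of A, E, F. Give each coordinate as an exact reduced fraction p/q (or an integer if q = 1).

A = (6, -21)
E = (859/113, 342/113)
F = (7, -15/2)

1. A_x = 6  [A is the reflection of C across B]
2. A_y = -21  [A is the reflection of C across B]
   → A = (6, -21)
3. E_x = 859/113  [D, A, E are collinear ∩ CE ⟂ DA]
4. E_y = 342/113  [D, A, E are collinear ∩ CE ⟂ DA]
   → E = (859/113, 342/113)
5. F_x = 7  [2·signedArea(FBC) = 3/2 ∩ 2·signedArea(EFD) = -102/113]
6. F_y = -15/2  [2·signedArea(FBC) = 3/2 ∩ 2·signedArea(EFD) = -102/113]
   → F = (7, -15/2)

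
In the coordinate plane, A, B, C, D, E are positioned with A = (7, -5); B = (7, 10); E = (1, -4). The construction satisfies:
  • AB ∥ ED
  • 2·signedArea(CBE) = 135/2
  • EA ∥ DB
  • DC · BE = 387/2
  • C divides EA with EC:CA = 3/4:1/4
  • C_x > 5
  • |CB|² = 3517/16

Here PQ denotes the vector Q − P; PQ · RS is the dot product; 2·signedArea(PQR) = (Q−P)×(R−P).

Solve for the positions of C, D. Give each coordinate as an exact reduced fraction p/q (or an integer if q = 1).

C = (11/2, -19/4)
D = (1, 11)

1. C_x = 11/2  [C divides EA with EC:CA = 3/4:1/4]
2. C_y = -19/4  [C divides EA with EC:CA = 3/4:1/4]
   → C = (11/2, -19/4)
3. D_x = 1  [EA ∥ DB ∩ AB ∥ ED]
4. D_y = 11  [EA ∥ DB ∩ AB ∥ ED]
   → D = (1, 11)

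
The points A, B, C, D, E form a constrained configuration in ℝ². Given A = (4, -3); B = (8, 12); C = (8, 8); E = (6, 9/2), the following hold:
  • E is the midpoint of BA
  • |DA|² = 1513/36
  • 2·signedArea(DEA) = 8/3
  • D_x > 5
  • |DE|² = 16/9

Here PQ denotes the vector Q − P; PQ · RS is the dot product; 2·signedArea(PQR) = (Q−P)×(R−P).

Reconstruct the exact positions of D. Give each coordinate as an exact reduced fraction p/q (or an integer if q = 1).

1. D_x = 6  [line 15/2·x + -2·y + -116/3 = 0 ∩ |DA|² = 1513/36]
2. D_y = 19/6  [line 15/2·x + -2·y + -116/3 = 0 ∩ |DA|² = 1513/36]
   → D = (6, 19/6)

D = (6, 19/6)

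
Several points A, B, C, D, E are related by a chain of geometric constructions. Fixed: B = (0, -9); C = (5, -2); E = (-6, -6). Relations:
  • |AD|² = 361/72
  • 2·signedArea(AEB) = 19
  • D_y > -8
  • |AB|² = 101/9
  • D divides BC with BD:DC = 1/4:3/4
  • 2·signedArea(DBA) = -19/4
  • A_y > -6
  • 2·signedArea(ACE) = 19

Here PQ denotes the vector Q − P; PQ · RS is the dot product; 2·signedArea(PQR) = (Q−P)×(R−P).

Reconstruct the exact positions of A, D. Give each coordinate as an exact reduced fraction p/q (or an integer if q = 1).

A = (-1/3, -17/3)
D = (5/4, -29/4)

1. A_x = -1/3  [2·signedArea(AEB) = 19 ∩ 2·signedArea(ACE) = 19]
2. A_y = -17/3  [2·signedArea(AEB) = 19 ∩ 2·signedArea(ACE) = 19]
   → A = (-1/3, -17/3)
3. D_x = 5/4  [D divides BC with BD:DC = 1/4:3/4]
4. D_y = -29/4  [D divides BC with BD:DC = 1/4:3/4]
   → D = (5/4, -29/4)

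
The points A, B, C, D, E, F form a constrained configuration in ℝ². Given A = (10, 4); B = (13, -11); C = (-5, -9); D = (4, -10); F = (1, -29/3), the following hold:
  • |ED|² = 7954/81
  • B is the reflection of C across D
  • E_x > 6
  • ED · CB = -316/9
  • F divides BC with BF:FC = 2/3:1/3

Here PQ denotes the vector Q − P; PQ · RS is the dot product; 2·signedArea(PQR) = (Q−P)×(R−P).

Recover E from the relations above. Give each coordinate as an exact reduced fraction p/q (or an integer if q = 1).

1. E_x = 7  [line -18·x + 2·y + 1144/9 = 0 ∩ |ED|² = 7954/81]
2. E_y = -5/9  [line -18·x + 2·y + 1144/9 = 0 ∩ |ED|² = 7954/81]
   → E = (7, -5/9)

E = (7, -5/9)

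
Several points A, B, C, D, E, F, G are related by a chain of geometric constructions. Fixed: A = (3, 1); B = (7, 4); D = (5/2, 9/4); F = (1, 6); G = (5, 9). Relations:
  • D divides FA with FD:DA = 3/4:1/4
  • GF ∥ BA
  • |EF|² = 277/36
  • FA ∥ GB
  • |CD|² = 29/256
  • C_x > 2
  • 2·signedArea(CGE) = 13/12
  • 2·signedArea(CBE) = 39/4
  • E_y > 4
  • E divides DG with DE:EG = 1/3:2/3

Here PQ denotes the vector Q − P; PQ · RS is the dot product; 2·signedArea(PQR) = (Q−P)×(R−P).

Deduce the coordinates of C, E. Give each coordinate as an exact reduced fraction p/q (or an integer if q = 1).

1. E_x = 10/3  [E divides DG with DE:EG = 1/3:2/3]
2. E_y = 9/2  [E divides DG with DE:EG = 1/3:2/3]
   → E = (10/3, 9/2)
3. C_x = 21/8  [2·signedArea(CGE) = 13/12 ∩ 2·signedArea(CBE) = 39/4]
4. C_y = 31/16  [2·signedArea(CGE) = 13/12 ∩ 2·signedArea(CBE) = 39/4]
   → C = (21/8, 31/16)

C = (21/8, 31/16)
E = (10/3, 9/2)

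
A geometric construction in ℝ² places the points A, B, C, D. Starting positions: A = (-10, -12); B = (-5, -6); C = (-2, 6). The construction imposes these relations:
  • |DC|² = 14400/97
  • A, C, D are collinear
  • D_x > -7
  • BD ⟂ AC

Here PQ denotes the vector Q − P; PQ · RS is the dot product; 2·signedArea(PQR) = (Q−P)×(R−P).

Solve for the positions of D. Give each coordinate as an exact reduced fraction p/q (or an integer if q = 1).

1. D_x = -674/97  [A, C, D are collinear ∩ BD ⟂ AC]
2. D_y = -498/97  [A, C, D are collinear ∩ BD ⟂ AC]
   → D = (-674/97, -498/97)

D = (-674/97, -498/97)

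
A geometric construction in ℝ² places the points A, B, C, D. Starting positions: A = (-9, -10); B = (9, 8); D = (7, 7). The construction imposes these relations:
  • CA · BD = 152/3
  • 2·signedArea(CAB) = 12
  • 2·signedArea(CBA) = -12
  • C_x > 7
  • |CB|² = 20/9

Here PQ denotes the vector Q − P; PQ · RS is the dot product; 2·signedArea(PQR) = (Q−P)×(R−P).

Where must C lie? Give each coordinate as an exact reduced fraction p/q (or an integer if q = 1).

C = (23/3, 22/3)

1. C_x = 23/3  [2·signedArea(CBA) = -12 ∩ CA · BD = 152/3]
2. C_y = 22/3  [2·signedArea(CBA) = -12 ∩ CA · BD = 152/3]
   → C = (23/3, 22/3)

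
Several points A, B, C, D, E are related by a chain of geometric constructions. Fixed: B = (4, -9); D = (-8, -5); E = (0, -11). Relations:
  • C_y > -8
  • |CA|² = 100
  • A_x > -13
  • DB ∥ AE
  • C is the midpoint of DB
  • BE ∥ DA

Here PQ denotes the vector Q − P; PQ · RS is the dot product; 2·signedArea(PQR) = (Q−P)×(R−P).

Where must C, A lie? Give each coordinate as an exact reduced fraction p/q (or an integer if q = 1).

A = (-12, -7)
C = (-2, -7)

1. C_x = -2  [C is the midpoint of DB]
2. C_y = -7  [C is the midpoint of DB]
   → C = (-2, -7)
3. A_x = -12  [DB ∥ AE ∩ BE ∥ DA]
4. A_y = -7  [DB ∥ AE ∩ BE ∥ DA]
   → A = (-12, -7)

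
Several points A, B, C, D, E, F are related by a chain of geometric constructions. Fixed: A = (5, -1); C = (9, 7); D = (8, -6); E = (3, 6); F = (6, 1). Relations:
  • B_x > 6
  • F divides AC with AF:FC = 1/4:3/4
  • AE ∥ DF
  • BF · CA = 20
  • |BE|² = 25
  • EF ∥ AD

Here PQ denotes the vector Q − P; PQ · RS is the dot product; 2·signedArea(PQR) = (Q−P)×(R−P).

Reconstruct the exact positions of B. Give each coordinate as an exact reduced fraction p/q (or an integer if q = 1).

B = (7, 3)

1. B_x = 7  [line 4·x + 8·y + -52 = 0 ∩ |BE|² = 25]
2. B_y = 3  [line 4·x + 8·y + -52 = 0 ∩ |BE|² = 25]
   → B = (7, 3)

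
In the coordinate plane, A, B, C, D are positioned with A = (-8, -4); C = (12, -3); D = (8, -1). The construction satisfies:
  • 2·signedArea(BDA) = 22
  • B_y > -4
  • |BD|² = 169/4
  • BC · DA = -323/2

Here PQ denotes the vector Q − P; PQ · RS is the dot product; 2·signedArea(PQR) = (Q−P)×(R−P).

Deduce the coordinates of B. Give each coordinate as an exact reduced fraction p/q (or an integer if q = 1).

B = (2, -7/2)

1. B_x = 2  [2·signedArea(BDA) = 22 ∩ BC · DA = -323/2]
2. B_y = -7/2  [2·signedArea(BDA) = 22 ∩ BC · DA = -323/2]
   → B = (2, -7/2)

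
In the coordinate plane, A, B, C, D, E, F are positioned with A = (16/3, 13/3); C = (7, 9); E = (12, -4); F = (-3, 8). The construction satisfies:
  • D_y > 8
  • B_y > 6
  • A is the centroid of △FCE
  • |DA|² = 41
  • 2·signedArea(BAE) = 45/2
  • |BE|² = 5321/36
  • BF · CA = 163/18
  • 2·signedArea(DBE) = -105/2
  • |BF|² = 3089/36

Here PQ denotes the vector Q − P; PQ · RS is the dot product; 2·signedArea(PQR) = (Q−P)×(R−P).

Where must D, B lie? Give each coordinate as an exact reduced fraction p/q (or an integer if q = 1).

1. B_x = 37/6  [2·signedArea(BAE) = 45/2 ∩ BF · CA = 163/18]
2. B_y = 20/3  [2·signedArea(BAE) = 45/2 ∩ BF · CA = 163/18]
   → B = (37/6, 20/3)
3. D_x = 1/3  [line 32/3·x + 35/6·y + -313/6 = 0 ∩ |DA|² = 41]
4. D_y = 25/3  [line 32/3·x + 35/6·y + -313/6 = 0 ∩ |DA|² = 41]
   → D = (1/3, 25/3)

B = (37/6, 20/3)
D = (1/3, 25/3)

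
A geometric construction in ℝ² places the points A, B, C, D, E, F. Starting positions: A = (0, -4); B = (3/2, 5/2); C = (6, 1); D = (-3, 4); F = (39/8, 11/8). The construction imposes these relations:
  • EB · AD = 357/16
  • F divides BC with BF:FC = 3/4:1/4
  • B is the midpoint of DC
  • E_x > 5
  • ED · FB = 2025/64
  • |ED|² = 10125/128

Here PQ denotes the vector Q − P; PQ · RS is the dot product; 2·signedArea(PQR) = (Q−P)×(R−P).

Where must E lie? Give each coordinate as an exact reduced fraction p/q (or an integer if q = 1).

E = (87/16, 19/16)

1. E_x = 87/16  [ED · FB = 2025/64 ∩ EB · AD = 357/16]
2. E_y = 19/16  [ED · FB = 2025/64 ∩ EB · AD = 357/16]
   → E = (87/16, 19/16)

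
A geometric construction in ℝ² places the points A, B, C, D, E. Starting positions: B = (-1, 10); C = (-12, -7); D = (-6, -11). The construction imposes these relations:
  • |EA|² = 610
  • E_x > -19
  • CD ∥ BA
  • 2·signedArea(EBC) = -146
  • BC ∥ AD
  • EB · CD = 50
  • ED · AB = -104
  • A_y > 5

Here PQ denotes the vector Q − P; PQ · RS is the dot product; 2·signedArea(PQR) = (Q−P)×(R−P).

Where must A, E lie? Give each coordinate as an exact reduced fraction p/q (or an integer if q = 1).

A = (5, 6)
E = (-18, -3)

1. A_x = 5  [BC ∥ AD ∩ CD ∥ BA]
2. A_y = 6  [BC ∥ AD ∩ CD ∥ BA]
   → A = (5, 6)
3. E_x = -18  [ED · AB = -104 ∩ 2·signedArea(EBC) = -146]
4. E_y = -3  [ED · AB = -104 ∩ 2·signedArea(EBC) = -146]
   → E = (-18, -3)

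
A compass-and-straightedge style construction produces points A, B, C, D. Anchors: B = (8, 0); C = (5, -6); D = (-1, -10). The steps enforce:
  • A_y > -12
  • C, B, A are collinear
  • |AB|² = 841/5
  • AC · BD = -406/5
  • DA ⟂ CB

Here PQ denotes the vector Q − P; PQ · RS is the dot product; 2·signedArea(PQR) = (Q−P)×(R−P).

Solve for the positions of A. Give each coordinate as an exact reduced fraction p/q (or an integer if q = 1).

1. A_x = 11/5  [C, B, A are collinear ∩ DA ⟂ CB]
2. A_y = -58/5  [C, B, A are collinear ∩ DA ⟂ CB]
   → A = (11/5, -58/5)

A = (11/5, -58/5)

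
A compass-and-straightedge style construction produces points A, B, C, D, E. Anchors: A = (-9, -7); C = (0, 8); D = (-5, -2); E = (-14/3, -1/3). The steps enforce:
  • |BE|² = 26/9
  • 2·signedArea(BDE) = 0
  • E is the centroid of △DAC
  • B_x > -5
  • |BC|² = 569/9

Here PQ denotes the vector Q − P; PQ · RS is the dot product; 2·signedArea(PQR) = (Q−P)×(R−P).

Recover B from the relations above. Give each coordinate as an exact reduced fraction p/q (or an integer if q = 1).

B = (-13/3, 4/3)

1. B_x = -13/3  [line -5/3·x + 1/3·y + -23/3 = 0 ∩ |BE|² = 26/9]
2. B_y = 4/3  [line -5/3·x + 1/3·y + -23/3 = 0 ∩ |BE|² = 26/9]
   → B = (-13/3, 4/3)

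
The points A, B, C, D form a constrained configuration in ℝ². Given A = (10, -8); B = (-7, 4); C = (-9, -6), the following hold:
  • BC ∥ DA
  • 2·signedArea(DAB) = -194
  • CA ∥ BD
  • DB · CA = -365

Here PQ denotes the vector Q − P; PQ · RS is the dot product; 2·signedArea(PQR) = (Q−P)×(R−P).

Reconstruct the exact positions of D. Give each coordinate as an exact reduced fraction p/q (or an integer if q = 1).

1. D_x = 12  [BC ∥ DA ∩ CA ∥ BD]
2. D_y = 2  [BC ∥ DA ∩ CA ∥ BD]
   → D = (12, 2)

D = (12, 2)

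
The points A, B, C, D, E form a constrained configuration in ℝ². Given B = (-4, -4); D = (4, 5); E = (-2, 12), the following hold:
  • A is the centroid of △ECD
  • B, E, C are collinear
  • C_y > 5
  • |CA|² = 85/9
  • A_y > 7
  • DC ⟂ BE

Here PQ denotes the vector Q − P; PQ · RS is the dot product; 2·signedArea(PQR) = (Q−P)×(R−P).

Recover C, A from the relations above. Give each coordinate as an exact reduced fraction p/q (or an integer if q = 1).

A = (-10/39, 99/13)
C = (-36/13, 76/13)

1. C_x = -36/13  [B, E, C are collinear ∩ DC ⟂ BE]
2. C_y = 76/13  [B, E, C are collinear ∩ DC ⟂ BE]
   → C = (-36/13, 76/13)
3. A_x = -10/39  [A is the centroid of △ECD]
4. A_y = 99/13  [A is the centroid of △ECD]
   → A = (-10/39, 99/13)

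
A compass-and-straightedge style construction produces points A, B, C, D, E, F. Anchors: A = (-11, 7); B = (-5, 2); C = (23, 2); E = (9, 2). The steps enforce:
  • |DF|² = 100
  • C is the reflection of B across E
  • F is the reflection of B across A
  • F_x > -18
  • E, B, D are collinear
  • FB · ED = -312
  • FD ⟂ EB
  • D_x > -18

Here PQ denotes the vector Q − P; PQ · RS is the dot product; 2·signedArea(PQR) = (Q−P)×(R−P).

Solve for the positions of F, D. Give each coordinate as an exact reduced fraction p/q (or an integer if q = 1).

1. F_x = -17  [F is the reflection of B across A]
2. F_y = 12  [F is the reflection of B across A]
   → F = (-17, 12)
3. D_x = -17  [E, B, D are collinear ∩ FD ⟂ EB]
4. D_y = 2  [E, B, D are collinear ∩ FD ⟂ EB]
   → D = (-17, 2)

D = (-17, 2)
F = (-17, 12)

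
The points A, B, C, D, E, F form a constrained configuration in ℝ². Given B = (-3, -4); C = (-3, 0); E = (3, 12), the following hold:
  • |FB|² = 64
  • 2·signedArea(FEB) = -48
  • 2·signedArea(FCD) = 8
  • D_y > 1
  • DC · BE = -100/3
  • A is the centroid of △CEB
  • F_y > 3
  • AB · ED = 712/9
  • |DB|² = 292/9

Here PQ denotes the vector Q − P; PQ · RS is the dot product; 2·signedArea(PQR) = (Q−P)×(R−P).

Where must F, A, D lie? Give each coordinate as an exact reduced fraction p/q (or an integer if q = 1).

1. F_x = -3  [line 16·x + -6·y + 72 = 0 ∩ |FB|² = 64]
2. F_y = 4  [line 16·x + -6·y + 72 = 0 ∩ |FB|² = 64]
   → F = (-3, 4)
3. A_x = -1  [A is the centroid of △CEB]
4. A_y = 8/3  [A is the centroid of △CEB]
   → A = (-1, 8/3)
5. D_x = -1  [2·signedArea(FCD) = 8 ∩ DC · BE = -100/3]
6. D_y = 4/3  [2·signedArea(FCD) = 8 ∩ DC · BE = -100/3]
   → D = (-1, 4/3)

A = (-1, 8/3)
D = (-1, 4/3)
F = (-3, 4)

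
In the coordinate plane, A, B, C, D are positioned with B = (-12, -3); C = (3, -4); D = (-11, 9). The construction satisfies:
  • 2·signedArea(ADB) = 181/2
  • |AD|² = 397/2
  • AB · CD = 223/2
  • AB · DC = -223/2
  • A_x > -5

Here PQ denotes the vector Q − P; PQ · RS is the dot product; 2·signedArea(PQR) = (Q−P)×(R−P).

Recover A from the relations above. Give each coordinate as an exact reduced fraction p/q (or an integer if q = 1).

A = (-9/2, -7/2)

1. A_x = -9/2  [2·signedArea(ADB) = 181/2 ∩ AB · CD = 223/2]
2. A_y = -7/2  [2·signedArea(ADB) = 181/2 ∩ AB · CD = 223/2]
   → A = (-9/2, -7/2)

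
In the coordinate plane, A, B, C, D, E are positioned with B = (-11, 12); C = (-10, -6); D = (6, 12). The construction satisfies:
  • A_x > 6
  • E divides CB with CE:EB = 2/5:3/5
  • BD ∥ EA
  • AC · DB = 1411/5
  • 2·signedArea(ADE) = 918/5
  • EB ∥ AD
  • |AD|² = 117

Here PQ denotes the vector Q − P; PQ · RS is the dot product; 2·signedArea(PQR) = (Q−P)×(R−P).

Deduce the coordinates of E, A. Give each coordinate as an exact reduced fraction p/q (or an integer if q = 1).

A = (33/5, 6/5)
E = (-52/5, 6/5)

1. E_x = -52/5  [E divides CB with CE:EB = 2/5:3/5]
2. E_y = 6/5  [E divides CB with CE:EB = 2/5:3/5]
   → E = (-52/5, 6/5)
3. A_x = 33/5  [EB ∥ AD ∩ BD ∥ EA]
4. A_y = 6/5  [EB ∥ AD ∩ BD ∥ EA]
   → A = (33/5, 6/5)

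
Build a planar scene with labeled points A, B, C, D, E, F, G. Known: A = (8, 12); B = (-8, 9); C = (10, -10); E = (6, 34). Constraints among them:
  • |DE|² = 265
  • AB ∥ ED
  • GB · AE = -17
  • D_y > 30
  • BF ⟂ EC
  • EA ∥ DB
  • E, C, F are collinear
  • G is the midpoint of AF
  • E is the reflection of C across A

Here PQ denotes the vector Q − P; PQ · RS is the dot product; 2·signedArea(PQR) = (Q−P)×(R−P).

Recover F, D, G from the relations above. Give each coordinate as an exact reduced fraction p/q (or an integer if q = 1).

D = (-10, 31)
F = (993/122, 1277/122)
G = (1969/244, 2741/244)

1. F_x = 993/122  [E, C, F are collinear ∩ BF ⟂ EC]
2. F_y = 1277/122  [E, C, F are collinear ∩ BF ⟂ EC]
   → F = (993/122, 1277/122)
3. D_x = -10  [EA ∥ DB ∩ AB ∥ ED]
4. D_y = 31  [EA ∥ DB ∩ AB ∥ ED]
   → D = (-10, 31)
5. G_x = 1969/244  [G is the midpoint of AF]
6. G_y = 2741/244  [G is the midpoint of AF]
   → G = (1969/244, 2741/244)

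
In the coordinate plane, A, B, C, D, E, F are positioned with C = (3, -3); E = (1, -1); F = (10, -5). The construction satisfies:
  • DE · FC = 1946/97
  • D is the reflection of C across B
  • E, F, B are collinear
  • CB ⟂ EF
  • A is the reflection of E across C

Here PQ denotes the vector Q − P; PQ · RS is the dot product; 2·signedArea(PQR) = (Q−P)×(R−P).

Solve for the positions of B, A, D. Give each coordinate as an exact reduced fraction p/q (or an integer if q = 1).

A = (5, -5)
B = (331/97, -201/97)
D = (371/97, -111/97)

1. B_x = 331/97  [E, F, B are collinear ∩ CB ⟂ EF]
2. B_y = -201/97  [E, F, B are collinear ∩ CB ⟂ EF]
   → B = (331/97, -201/97)
3. A_x = 5  [A is the reflection of E across C]
4. A_y = -5  [A is the reflection of E across C]
   → A = (5, -5)
5. D_x = 371/97  [D is the reflection of C across B]
6. D_y = -111/97  [D is the reflection of C across B]
   → D = (371/97, -111/97)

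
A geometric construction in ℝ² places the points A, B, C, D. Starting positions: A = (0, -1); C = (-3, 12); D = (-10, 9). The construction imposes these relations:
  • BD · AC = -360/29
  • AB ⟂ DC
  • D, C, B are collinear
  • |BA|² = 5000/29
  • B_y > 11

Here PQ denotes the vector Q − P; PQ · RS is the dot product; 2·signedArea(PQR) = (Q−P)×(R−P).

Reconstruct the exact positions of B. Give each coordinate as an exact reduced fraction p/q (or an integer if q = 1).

1. B_x = -150/29  [D, C, B are collinear ∩ AB ⟂ DC]
2. B_y = 321/29  [D, C, B are collinear ∩ AB ⟂ DC]
   → B = (-150/29, 321/29)

B = (-150/29, 321/29)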